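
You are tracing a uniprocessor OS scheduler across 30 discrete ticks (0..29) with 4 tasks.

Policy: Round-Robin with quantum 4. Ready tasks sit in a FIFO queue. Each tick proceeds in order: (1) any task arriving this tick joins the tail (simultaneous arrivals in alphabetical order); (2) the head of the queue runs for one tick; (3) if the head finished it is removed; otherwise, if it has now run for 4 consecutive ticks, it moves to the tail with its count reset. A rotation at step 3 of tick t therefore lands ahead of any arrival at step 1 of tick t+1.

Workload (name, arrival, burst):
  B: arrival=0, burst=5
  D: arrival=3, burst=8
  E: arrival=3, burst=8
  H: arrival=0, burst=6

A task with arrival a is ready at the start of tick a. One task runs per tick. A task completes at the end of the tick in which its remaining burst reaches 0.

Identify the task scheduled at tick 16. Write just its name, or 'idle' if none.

running at tick 16 = B

t=0: queue=[B,H] q_used=0 → run B
t=1: queue=[B,H] q_used=1 → run B
t=2: queue=[B,H] q_used=2 → run B
t=3: queue=[B,H,D,E] q_used=3 → run B
t=4: queue=[H,D,E,B] q_used=0 → run H
t=5: queue=[H,D,E,B] q_used=1 → run H
t=6: queue=[H,D,E,B] q_used=2 → run H
t=7: queue=[H,D,E,B] q_used=3 → run H
t=8: queue=[D,E,B,H] q_used=0 → run D
t=9: queue=[D,E,B,H] q_used=1 → run D
t=10: queue=[D,E,B,H] q_used=2 → run D
t=11: queue=[D,E,B,H] q_used=3 → run D
t=12: queue=[E,B,H,D] q_used=0 → run E
t=13: queue=[E,B,H,D] q_used=1 → run E
t=14: queue=[E,B,H,D] q_used=2 → run E
t=15: queue=[E,B,H,D] q_used=3 → run E
t=16: queue=[B,H,D,E] q_used=0 → run B
t=17: queue=[H,D,E] q_used=0 → run H
t=18: queue=[H,D,E] q_used=1 → run H
t=19: queue=[D,E] q_used=0 → run D
t=20: queue=[D,E] q_used=1 → run D
t=21: queue=[D,E] q_used=2 → run D
t=22: queue=[D,E] q_used=3 → run D
t=23: queue=[E] q_used=0 → run E
t=24: queue=[E] q_used=1 → run E
t=25: queue=[E] q_used=2 → run E
t=26: queue=[E] q_used=3 → run E
t=27: (idle)
t=28: (idle)
t=29: (idle)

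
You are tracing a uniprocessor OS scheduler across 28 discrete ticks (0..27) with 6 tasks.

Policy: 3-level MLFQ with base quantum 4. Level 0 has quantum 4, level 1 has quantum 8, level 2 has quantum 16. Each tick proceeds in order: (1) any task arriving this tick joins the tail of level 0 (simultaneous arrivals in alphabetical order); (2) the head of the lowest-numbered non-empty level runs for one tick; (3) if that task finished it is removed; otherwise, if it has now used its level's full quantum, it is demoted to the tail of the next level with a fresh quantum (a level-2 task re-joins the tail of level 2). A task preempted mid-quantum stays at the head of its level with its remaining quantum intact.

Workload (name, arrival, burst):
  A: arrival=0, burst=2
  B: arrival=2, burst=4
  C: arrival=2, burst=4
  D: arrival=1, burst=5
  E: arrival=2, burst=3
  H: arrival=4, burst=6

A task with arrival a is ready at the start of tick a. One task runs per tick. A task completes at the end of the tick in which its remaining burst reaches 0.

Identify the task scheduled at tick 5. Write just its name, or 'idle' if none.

running at tick 5 = D

t=0: L0/L1/L2 = A/-/- → run A
t=1: L0/L1/L2 = AD/-/- → run A
t=2: L0/L1/L2 = DBCE/-/- → run D
t=3: L0/L1/L2 = DBCE/-/- → run D
t=4: L0/L1/L2 = DBCEH/-/- → run D
t=5: L0/L1/L2 = DBCEH/-/- → run D
t=6: L0/L1/L2 = BCEH/D/- → run B
t=7: L0/L1/L2 = BCEH/D/- → run B
t=8: L0/L1/L2 = BCEH/D/- → run B
t=9: L0/L1/L2 = BCEH/D/- → run B
t=10: L0/L1/L2 = CEH/D/- → run C
t=11: L0/L1/L2 = CEH/D/- → run C
t=12: L0/L1/L2 = CEH/D/- → run C
t=13: L0/L1/L2 = CEH/D/- → run C
t=14: L0/L1/L2 = EH/D/- → run E
t=15: L0/L1/L2 = EH/D/- → run E
t=16: L0/L1/L2 = EH/D/- → run E
t=17: L0/L1/L2 = H/D/- → run H
t=18: L0/L1/L2 = H/D/- → run H
t=19: L0/L1/L2 = H/D/- → run H
t=20: L0/L1/L2 = H/D/- → run H
t=21: L0/L1/L2 = -/DH/- → run D
t=22: L0/L1/L2 = -/H/- → run H
t=23: L0/L1/L2 = -/H/- → run H
t=24: (idle)
t=25: (idle)
t=26: (idle)
t=27: (idle)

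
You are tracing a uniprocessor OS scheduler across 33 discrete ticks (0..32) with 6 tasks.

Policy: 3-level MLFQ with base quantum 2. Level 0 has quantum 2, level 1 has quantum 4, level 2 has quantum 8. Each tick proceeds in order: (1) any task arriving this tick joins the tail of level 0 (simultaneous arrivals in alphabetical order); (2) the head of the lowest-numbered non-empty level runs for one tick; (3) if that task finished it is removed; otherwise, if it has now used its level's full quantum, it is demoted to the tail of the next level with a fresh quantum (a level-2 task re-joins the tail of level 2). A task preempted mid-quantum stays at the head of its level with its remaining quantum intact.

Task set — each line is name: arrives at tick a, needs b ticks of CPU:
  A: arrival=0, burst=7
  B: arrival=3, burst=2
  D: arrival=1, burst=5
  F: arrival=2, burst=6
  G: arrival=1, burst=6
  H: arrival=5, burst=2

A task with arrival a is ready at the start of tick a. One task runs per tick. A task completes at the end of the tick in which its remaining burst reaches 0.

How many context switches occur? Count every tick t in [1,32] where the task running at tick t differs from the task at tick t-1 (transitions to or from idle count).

context switches = 11

t=0: L0/L1/L2 = A/-/- → run A
t=1: L0/L1/L2 = ADG/-/- → run A
t=2: L0/L1/L2 = DGF/A/- → run D
t=3: L0/L1/L2 = DGFB/A/- → run D
t=4: L0/L1/L2 = GFB/AD/- → run G
t=5: L0/L1/L2 = GFBH/AD/- → run G
t=6: L0/L1/L2 = FBH/ADG/- → run F
t=7: L0/L1/L2 = FBH/ADG/- → run F
t=8: L0/L1/L2 = BH/ADGF/- → run B
t=9: L0/L1/L2 = BH/ADGF/- → run B
t=10: L0/L1/L2 = H/ADGF/- → run H
t=11: L0/L1/L2 = H/ADGF/- → run H
t=12: L0/L1/L2 = -/ADGF/- → run A
t=13: L0/L1/L2 = -/ADGF/- → run A
t=14: L0/L1/L2 = -/ADGF/- → run A
t=15: L0/L1/L2 = -/ADGF/- → run A
t=16: L0/L1/L2 = -/DGF/A → run D
t=17: L0/L1/L2 = -/DGF/A → run D
t=18: L0/L1/L2 = -/DGF/A → run D
t=19: L0/L1/L2 = -/GF/A → run G
t=20: L0/L1/L2 = -/GF/A → run G
t=21: L0/L1/L2 = -/GF/A → run G
t=22: L0/L1/L2 = -/GF/A → run G
t=23: L0/L1/L2 = -/F/A → run F
t=24: L0/L1/L2 = -/F/A → run F
t=25: L0/L1/L2 = -/F/A → run F
t=26: L0/L1/L2 = -/F/A → run F
t=27: L0/L1/L2 = -/-/A → run A
t=28: (idle)
t=29: (idle)
t=30: (idle)
t=31: (idle)
t=32: (idle)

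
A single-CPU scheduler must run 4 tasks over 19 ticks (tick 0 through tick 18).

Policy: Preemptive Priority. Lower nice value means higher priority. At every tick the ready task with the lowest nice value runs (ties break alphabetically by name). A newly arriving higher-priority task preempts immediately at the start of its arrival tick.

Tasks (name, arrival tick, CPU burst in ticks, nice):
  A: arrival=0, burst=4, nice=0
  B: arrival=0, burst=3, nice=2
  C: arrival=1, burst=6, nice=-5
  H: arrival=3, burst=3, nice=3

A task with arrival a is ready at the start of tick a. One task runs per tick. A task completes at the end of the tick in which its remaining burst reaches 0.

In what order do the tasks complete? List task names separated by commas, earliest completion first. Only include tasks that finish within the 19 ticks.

completion order = C, A, B, H

t=0: ready={A,B} → run A
t=1: ready={A,B,C} → run C
t=2: ready={A,B,C} → run C
t=3: ready={A,B,C,H} → run C
t=4: ready={A,B,C,H} → run C
t=5: ready={A,B,C,H} → run C
t=6: ready={A,B,C,H} → run C
t=7: ready={A,B,H} → run A
t=8: ready={A,B,H} → run A
t=9: ready={A,B,H} → run A
t=10: ready={B,H} → run B
t=11: ready={B,H} → run B
t=12: ready={B,H} → run B
t=13: ready={H} → run H
t=14: ready={H} → run H
t=15: ready={H} → run H
t=16: (idle)
t=17: (idle)
t=18: (idle)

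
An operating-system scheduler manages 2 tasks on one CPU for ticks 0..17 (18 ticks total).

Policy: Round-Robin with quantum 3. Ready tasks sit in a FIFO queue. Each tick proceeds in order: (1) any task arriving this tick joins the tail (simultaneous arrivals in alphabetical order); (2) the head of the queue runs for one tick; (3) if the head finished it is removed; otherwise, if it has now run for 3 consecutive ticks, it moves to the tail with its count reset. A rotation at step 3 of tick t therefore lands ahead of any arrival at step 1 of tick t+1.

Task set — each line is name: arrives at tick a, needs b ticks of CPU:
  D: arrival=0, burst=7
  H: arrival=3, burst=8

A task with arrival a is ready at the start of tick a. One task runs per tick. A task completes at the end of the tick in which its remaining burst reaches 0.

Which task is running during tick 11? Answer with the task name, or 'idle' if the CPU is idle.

t=0: queue=[D] q_used=0 → run D
t=1: queue=[D] q_used=1 → run D
t=2: queue=[D] q_used=2 → run D
t=3: queue=[D,H] q_used=0 → run D
t=4: queue=[D,H] q_used=1 → run D
t=5: queue=[D,H] q_used=2 → run D
t=6: queue=[H,D] q_used=0 → run H
t=7: queue=[H,D] q_used=1 → run H
t=8: queue=[H,D] q_used=2 → run H
t=9: queue=[D,H] q_used=0 → run D
t=10: queue=[H] q_used=0 → run H
t=11: queue=[H] q_used=1 → run H
t=12: queue=[H] q_used=2 → run H
t=13: queue=[H] q_used=0 → run H
t=14: queue=[H] q_used=1 → run H
t=15: (idle)
t=16: (idle)
t=17: (idle)

running at tick 11 = H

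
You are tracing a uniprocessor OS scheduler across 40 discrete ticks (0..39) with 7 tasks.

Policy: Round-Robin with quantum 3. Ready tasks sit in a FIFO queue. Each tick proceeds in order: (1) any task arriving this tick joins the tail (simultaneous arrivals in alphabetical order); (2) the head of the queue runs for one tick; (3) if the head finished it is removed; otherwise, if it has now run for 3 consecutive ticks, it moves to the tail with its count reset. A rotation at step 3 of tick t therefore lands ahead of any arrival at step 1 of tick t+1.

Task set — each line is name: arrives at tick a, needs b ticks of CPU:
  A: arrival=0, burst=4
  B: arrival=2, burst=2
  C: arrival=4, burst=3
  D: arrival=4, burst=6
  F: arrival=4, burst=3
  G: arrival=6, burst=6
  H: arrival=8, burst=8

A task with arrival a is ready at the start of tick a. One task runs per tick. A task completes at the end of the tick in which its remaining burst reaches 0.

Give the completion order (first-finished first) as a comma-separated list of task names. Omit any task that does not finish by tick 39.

t=0: queue=[A] q_used=0 → run A
t=1: queue=[A] q_used=1 → run A
t=2: queue=[A,B] q_used=2 → run A
t=3: queue=[B,A] q_used=0 → run B
t=4: queue=[B,A,C,D,F] q_used=1 → run B
t=5: queue=[A,C,D,F] q_used=0 → run A
t=6: queue=[C,D,F,G] q_used=0 → run C
t=7: queue=[C,D,F,G] q_used=1 → run C
t=8: queue=[C,D,F,G,H] q_used=2 → run C
t=9: queue=[D,F,G,H] q_used=0 → run D
t=10: queue=[D,F,G,H] q_used=1 → run D
t=11: queue=[D,F,G,H] q_used=2 → run D
t=12: queue=[F,G,H,D] q_used=0 → run F
t=13: queue=[F,G,H,D] q_used=1 → run F
t=14: queue=[F,G,H,D] q_used=2 → run F
t=15: queue=[G,H,D] q_used=0 → run G
t=16: queue=[G,H,D] q_used=1 → run G
t=17: queue=[G,H,D] q_used=2 → run G
t=18: queue=[H,D,G] q_used=0 → run H
t=19: queue=[H,D,G] q_used=1 → run H
t=20: queue=[H,D,G] q_used=2 → run H
t=21: queue=[D,G,H] q_used=0 → run D
t=22: queue=[D,G,H] q_used=1 → run D
t=23: queue=[D,G,H] q_used=2 → run D
t=24: queue=[G,H] q_used=0 → run G
t=25: queue=[G,H] q_used=1 → run G
t=26: queue=[G,H] q_used=2 → run G
t=27: queue=[H] q_used=0 → run H
t=28: queue=[H] q_used=1 → run H
t=29: queue=[H] q_used=2 → run H
t=30: queue=[H] q_used=0 → run H
t=31: queue=[H] q_used=1 → run H
t=32: (idle)
t=33: (idle)
t=34: (idle)
t=35: (idle)
t=36: (idle)
t=37: (idle)
t=38: (idle)
t=39: (idle)

completion order = B, A, C, F, D, G, H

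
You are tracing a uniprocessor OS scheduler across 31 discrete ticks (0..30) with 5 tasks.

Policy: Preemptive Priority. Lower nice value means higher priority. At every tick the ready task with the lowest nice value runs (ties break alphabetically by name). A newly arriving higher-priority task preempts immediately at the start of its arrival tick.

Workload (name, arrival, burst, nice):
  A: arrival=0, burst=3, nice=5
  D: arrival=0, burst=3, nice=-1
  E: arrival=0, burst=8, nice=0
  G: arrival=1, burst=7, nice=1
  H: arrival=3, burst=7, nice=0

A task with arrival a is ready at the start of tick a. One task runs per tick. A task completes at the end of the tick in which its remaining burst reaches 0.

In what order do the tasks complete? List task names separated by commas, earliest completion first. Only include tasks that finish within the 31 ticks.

t=0: ready={A,D,E} → run D
t=1: ready={A,D,E,G} → run D
t=2: ready={A,D,E,G} → run D
t=3: ready={A,E,G,H} → run E
t=4: ready={A,E,G,H} → run E
t=5: ready={A,E,G,H} → run E
t=6: ready={A,E,G,H} → run E
t=7: ready={A,E,G,H} → run E
t=8: ready={A,E,G,H} → run E
t=9: ready={A,E,G,H} → run E
t=10: ready={A,E,G,H} → run E
t=11: ready={A,G,H} → run H
t=12: ready={A,G,H} → run H
t=13: ready={A,G,H} → run H
t=14: ready={A,G,H} → run H
t=15: ready={A,G,H} → run H
t=16: ready={A,G,H} → run H
t=17: ready={A,G,H} → run H
t=18: ready={A,G} → run G
t=19: ready={A,G} → run G
t=20: ready={A,G} → run G
t=21: ready={A,G} → run G
t=22: ready={A,G} → run G
t=23: ready={A,G} → run G
t=24: ready={A,G} → run G
t=25: ready={A} → run A
t=26: ready={A} → run A
t=27: ready={A} → run A
t=28: (idle)
t=29: (idle)
t=30: (idle)

completion order = D, E, H, G, A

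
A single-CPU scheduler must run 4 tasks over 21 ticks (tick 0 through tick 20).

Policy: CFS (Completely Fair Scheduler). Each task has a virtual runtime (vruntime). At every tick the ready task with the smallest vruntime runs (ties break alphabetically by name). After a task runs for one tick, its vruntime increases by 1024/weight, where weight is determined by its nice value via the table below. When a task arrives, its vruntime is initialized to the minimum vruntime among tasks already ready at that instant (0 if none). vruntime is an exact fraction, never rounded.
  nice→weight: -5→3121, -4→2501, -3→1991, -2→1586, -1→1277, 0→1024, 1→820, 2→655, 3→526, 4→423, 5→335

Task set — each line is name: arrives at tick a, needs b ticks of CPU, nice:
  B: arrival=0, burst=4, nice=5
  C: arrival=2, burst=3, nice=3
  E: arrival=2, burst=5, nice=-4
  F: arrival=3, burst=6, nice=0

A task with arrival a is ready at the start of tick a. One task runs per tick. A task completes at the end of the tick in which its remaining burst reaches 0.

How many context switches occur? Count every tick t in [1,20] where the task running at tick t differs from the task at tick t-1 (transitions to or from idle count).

context switches = 12

t=0: vr[B=0] → run B
t=1: vr[B=1024/335] → run B
t=2: vr[B=2048/335 C=2048/335 E=2048/335] → run B
t=3: vr[B=3072/335 C=2048/335 E=2048/335 F=2048/335] → run C
t=4: vr[B=3072/335 C=710144/88105 E=2048/335 F=2048/335] → run E
t=5: vr[B=3072/335 C=710144/88105 E=5465088/837835 F=2048/335] → run F
t=6: vr[B=3072/335 C=710144/88105 E=5465088/837835 F=2383/335] → run E
t=7: vr[B=3072/335 C=710144/88105 E=5808128/837835 F=2383/335] → run E
t=8: vr[B=3072/335 C=710144/88105 E=6151168/837835 F=2383/335] → run F
t=9: vr[B=3072/335 C=710144/88105 E=6151168/837835 F=2718/335] → run E
t=10: vr[B=3072/335 C=710144/88105 E=6494208/837835 F=2718/335] → run E
t=11: vr[B=3072/335 C=710144/88105 F=2718/335] → run C
t=12: vr[B=3072/335 C=881664/88105 F=2718/335] → run F
t=13: vr[B=3072/335 C=881664/88105 F=3053/335] → run F
t=14: vr[B=3072/335 C=881664/88105 F=3388/335] → run B
t=15: vr[C=881664/88105 F=3388/335] → run C
t=16: vr[F=3388/335] → run F
t=17: vr[F=3723/335] → run F
t=18: (idle)
t=19: (idle)
t=20: (idle)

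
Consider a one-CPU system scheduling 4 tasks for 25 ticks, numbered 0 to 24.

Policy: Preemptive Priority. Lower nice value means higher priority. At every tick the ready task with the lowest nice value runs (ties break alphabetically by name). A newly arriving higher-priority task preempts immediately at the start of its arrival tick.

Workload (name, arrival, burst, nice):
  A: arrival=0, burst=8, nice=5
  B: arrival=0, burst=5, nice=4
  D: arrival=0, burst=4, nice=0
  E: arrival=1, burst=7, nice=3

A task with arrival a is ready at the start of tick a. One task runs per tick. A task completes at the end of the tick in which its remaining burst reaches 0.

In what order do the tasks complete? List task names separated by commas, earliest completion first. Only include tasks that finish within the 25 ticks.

t=0: ready={A,B,D} → run D
t=1: ready={A,B,D,E} → run D
t=2: ready={A,B,D,E} → run D
t=3: ready={A,B,D,E} → run D
t=4: ready={A,B,E} → run E
t=5: ready={A,B,E} → run E
t=6: ready={A,B,E} → run E
t=7: ready={A,B,E} → run E
t=8: ready={A,B,E} → run E
t=9: ready={A,B,E} → run E
t=10: ready={A,B,E} → run E
t=11: ready={A,B} → run B
t=12: ready={A,B} → run B
t=13: ready={A,B} → run B
t=14: ready={A,B} → run B
t=15: ready={A,B} → run B
t=16: ready={A} → run A
t=17: ready={A} → run A
t=18: ready={A} → run A
t=19: ready={A} → run A
t=20: ready={A} → run A
t=21: ready={A} → run A
t=22: ready={A} → run A
t=23: ready={A} → run A
t=24: (idle)

completion order = D, E, B, A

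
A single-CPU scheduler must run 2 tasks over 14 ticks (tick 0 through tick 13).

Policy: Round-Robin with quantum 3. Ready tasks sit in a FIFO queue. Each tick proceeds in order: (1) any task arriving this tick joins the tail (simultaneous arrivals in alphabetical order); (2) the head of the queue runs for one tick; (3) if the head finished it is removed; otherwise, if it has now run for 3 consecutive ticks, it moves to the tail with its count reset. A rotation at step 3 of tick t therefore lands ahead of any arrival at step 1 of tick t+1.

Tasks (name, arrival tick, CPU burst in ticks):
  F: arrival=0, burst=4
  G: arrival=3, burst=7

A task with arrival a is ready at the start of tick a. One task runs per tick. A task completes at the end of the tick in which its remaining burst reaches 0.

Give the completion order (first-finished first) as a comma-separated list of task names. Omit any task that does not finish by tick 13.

completion order = F, G

t=0: queue=[F] q_used=0 → run F
t=1: queue=[F] q_used=1 → run F
t=2: queue=[F] q_used=2 → run F
t=3: queue=[F,G] q_used=0 → run F
t=4: queue=[G] q_used=0 → run G
t=5: queue=[G] q_used=1 → run G
t=6: queue=[G] q_used=2 → run G
t=7: queue=[G] q_used=0 → run G
t=8: queue=[G] q_used=1 → run G
t=9: queue=[G] q_used=2 → run G
t=10: queue=[G] q_used=0 → run G
t=11: (idle)
t=12: (idle)
t=13: (idle)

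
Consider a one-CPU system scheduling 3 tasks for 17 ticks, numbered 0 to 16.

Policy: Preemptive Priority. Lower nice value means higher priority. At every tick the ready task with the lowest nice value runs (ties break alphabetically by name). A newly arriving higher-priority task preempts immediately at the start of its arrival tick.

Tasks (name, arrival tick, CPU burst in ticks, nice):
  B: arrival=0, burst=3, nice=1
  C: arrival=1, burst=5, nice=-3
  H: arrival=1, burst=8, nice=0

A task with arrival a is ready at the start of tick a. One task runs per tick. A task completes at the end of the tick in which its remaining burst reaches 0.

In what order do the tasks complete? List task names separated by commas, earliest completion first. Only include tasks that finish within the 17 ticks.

completion order = C, H, B

t=0: ready={B} → run B
t=1: ready={B,C,H} → run C
t=2: ready={B,C,H} → run C
t=3: ready={B,C,H} → run C
t=4: ready={B,C,H} → run C
t=5: ready={B,C,H} → run C
t=6: ready={B,H} → run H
t=7: ready={B,H} → run H
t=8: ready={B,H} → run H
t=9: ready={B,H} → run H
t=10: ready={B,H} → run H
t=11: ready={B,H} → run H
t=12: ready={B,H} → run H
t=13: ready={B,H} → run H
t=14: ready={B} → run B
t=15: ready={B} → run B
t=16: (idle)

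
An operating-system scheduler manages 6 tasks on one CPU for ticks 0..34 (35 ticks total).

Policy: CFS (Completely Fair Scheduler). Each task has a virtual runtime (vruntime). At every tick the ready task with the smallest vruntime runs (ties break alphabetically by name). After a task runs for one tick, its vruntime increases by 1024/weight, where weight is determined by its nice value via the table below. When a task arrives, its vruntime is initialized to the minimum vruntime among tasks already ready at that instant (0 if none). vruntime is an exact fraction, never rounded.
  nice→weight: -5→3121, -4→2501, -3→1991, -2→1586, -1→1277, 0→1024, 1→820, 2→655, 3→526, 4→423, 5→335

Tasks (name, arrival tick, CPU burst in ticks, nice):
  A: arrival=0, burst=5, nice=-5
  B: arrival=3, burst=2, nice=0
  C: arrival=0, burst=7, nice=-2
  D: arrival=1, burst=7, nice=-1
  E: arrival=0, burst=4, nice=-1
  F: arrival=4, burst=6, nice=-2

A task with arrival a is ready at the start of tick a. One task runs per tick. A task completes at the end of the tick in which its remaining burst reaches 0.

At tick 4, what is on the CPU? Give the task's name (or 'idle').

t=0: vr[A=0 C=0 E=0] → run A
t=1: vr[A=1024/3121 C=0 D=0 E=0] → run C
t=2: vr[A=1024/3121 C=512/793 D=0 E=0] → run D
t=3: vr[A=1024/3121 B=0 C=512/793 D=1024/1277 E=0] → run B
t=4: vr[A=1024/3121 B=1 C=512/793 D=1024/1277 E=0 F=0] → run E
t=5: vr[A=1024/3121 B=1 C=512/793 D=1024/1277 E=1024/1277 F=0] → run F
t=6: vr[A=1024/3121 B=1 C=512/793 D=1024/1277 E=1024/1277 F=512/793] → run A
t=7: vr[A=2048/3121 B=1 C=512/793 D=1024/1277 E=1024/1277 F=512/793] → run C
t=8: vr[A=2048/3121 B=1 C=1024/793 D=1024/1277 E=1024/1277 F=512/793] → run F
t=9: vr[A=2048/3121 B=1 C=1024/793 D=1024/1277 E=1024/1277 F=1024/793] → run A
t=10: vr[A=3072/3121 B=1 C=1024/793 D=1024/1277 E=1024/1277 F=1024/793] → run D
t=11: vr[A=3072/3121 B=1 C=1024/793 D=2048/1277 E=1024/1277 F=1024/793] → run E
t=12: vr[A=3072/3121 B=1 C=1024/793 D=2048/1277 E=2048/1277 F=1024/793] → run A
t=13: vr[A=4096/3121 B=1 C=1024/793 D=2048/1277 E=2048/1277 F=1024/793] → run B
t=14: vr[A=4096/3121 C=1024/793 D=2048/1277 E=2048/1277 F=1024/793] → run C
t=15: vr[A=4096/3121 C=1536/793 D=2048/1277 E=2048/1277 F=1024/793] → run F
t=16: vr[A=4096/3121 C=1536/793 D=2048/1277 E=2048/1277 F=1536/793] → run A
t=17: vr[C=1536/793 D=2048/1277 E=2048/1277 F=1536/793] → run D
t=18: vr[C=1536/793 D=3072/1277 E=2048/1277 F=1536/793] → run E
t=19: vr[C=1536/793 D=3072/1277 E=3072/1277 F=1536/793] → run C
t=20: vr[C=2048/793 D=3072/1277 E=3072/1277 F=1536/793] → run F
t=21: vr[C=2048/793 D=3072/1277 E=3072/1277 F=2048/793] → run D
t=22: vr[C=2048/793 D=4096/1277 E=3072/1277 F=2048/793] → run E
t=23: vr[C=2048/793 D=4096/1277 F=2048/793] → run C
t=24: vr[C=2560/793 D=4096/1277 F=2048/793] → run F
t=25: vr[C=2560/793 D=4096/1277 F=2560/793] → run D
t=26: vr[C=2560/793 D=5120/1277 F=2560/793] → run C
t=27: vr[C=3072/793 D=5120/1277 F=2560/793] → run F
t=28: vr[C=3072/793 D=5120/1277] → run C
t=29: vr[D=5120/1277] → run D
t=30: vr[D=6144/1277] → run D
t=31: (idle)
t=32: (idle)
t=33: (idle)
t=34: (idle)

running at tick 4 = E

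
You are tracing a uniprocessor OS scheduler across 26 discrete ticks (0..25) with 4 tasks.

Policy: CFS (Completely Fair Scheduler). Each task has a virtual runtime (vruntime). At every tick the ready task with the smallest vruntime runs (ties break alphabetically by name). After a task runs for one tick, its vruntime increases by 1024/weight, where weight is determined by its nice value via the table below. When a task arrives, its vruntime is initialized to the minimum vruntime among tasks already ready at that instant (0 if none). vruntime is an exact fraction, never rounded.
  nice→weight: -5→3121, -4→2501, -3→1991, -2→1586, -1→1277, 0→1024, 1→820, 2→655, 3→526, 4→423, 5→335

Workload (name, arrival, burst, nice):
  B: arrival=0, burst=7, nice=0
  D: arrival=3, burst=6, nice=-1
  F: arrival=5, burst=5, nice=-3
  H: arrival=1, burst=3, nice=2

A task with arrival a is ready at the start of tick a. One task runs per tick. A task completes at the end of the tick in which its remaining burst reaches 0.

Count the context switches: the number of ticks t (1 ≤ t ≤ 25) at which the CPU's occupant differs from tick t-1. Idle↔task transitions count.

t=0: vr[B=0] → run B
t=1: vr[B=1 H=1] → run B
t=2: vr[B=2 H=1] → run H
t=3: vr[B=2 D=2 H=1679/655] → run B
t=4: vr[B=3 D=2 H=1679/655] → run D
t=5: vr[B=3 D=3578/1277 F=1679/655 H=1679/655] → run F
t=6: vr[B=3 D=3578/1277 F=4013609/1304105 H=1679/655] → run H
t=7: vr[B=3 D=3578/1277 F=4013609/1304105 H=2703/655] → run D
t=8: vr[B=3 D=4602/1277 F=4013609/1304105 H=2703/655] → run B
t=9: vr[B=4 D=4602/1277 F=4013609/1304105 H=2703/655] → run F
t=10: vr[B=4 D=4602/1277 F=4684329/1304105 H=2703/655] → run F
t=11: vr[B=4 D=4602/1277 F=5355049/1304105 H=2703/655] → run D
t=12: vr[B=4 D=5626/1277 F=5355049/1304105 H=2703/655] → run B
t=13: vr[B=5 D=5626/1277 F=5355049/1304105 H=2703/655] → run F
t=14: vr[B=5 D=5626/1277 F=6025769/1304105 H=2703/655] → run H
t=15: vr[B=5 D=5626/1277 F=6025769/1304105] → run D
t=16: vr[B=5 D=6650/1277 F=6025769/1304105] → run F
t=17: vr[B=5 D=6650/1277] → run B
t=18: vr[B=6 D=6650/1277] → run D
t=19: vr[B=6 D=7674/1277] → run B
t=20: vr[D=7674/1277] → run D
t=21: (idle)
t=22: (idle)
t=23: (idle)
t=24: (idle)
t=25: (idle)

context switches = 19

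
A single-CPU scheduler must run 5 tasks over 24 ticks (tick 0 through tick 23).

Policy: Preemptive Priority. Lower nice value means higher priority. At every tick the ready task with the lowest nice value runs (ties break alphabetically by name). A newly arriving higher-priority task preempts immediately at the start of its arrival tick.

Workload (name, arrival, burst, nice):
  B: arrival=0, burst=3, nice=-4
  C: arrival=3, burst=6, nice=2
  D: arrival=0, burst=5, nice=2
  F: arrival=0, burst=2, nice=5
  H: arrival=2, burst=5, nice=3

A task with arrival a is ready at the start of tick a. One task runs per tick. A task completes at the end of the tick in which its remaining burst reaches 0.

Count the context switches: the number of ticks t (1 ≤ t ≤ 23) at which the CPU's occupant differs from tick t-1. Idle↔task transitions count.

t=0: ready={B,D,F} → run B
t=1: ready={B,D,F} → run B
t=2: ready={B,D,F,H} → run B
t=3: ready={C,D,F,H} → run C
t=4: ready={C,D,F,H} → run C
t=5: ready={C,D,F,H} → run C
t=6: ready={C,D,F,H} → run C
t=7: ready={C,D,F,H} → run C
t=8: ready={C,D,F,H} → run C
t=9: ready={D,F,H} → run D
t=10: ready={D,F,H} → run D
t=11: ready={D,F,H} → run D
t=12: ready={D,F,H} → run D
t=13: ready={D,F,H} → run D
t=14: ready={F,H} → run H
t=15: ready={F,H} → run H
t=16: ready={F,H} → run H
t=17: ready={F,H} → run H
t=18: ready={F,H} → run H
t=19: ready={F} → run F
t=20: ready={F} → run F
t=21: (idle)
t=22: (idle)
t=23: (idle)

context switches = 5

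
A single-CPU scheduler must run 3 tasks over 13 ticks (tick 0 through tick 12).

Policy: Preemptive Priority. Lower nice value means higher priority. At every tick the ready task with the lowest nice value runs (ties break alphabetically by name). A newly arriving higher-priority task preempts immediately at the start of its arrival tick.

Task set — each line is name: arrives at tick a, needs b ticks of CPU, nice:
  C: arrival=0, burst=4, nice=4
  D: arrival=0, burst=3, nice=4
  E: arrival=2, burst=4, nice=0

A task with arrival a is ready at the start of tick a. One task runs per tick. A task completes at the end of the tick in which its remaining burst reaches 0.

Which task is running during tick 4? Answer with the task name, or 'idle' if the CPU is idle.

t=0: ready={C,D} → run C
t=1: ready={C,D} → run C
t=2: ready={C,D,E} → run E
t=3: ready={C,D,E} → run E
t=4: ready={C,D,E} → run E
t=5: ready={C,D,E} → run E
t=6: ready={C,D} → run C
t=7: ready={C,D} → run C
t=8: ready={D} → run D
t=9: ready={D} → run D
t=10: ready={D} → run D
t=11: (idle)
t=12: (idle)

running at tick 4 = E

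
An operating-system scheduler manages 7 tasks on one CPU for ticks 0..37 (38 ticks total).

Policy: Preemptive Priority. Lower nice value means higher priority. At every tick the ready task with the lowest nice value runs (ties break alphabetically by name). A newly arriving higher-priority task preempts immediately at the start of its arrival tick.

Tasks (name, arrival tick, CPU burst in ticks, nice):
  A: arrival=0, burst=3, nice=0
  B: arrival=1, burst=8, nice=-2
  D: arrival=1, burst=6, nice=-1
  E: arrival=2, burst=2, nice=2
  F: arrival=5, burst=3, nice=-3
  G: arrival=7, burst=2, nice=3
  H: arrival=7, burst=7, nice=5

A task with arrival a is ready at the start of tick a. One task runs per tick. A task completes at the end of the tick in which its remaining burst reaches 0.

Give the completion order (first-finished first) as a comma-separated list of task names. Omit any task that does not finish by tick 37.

t=0: ready={A} → run A
t=1: ready={A,B,D} → run B
t=2: ready={A,B,D,E} → run B
t=3: ready={A,B,D,E} → run B
t=4: ready={A,B,D,E} → run B
t=5: ready={A,B,D,E,F} → run F
t=6: ready={A,B,D,E,F} → run F
t=7: ready={A,B,D,E,F,G,H} → run F
t=8: ready={A,B,D,E,G,H} → run B
t=9: ready={A,B,D,E,G,H} → run B
t=10: ready={A,B,D,E,G,H} → run B
t=11: ready={A,B,D,E,G,H} → run B
t=12: ready={A,D,E,G,H} → run D
t=13: ready={A,D,E,G,H} → run D
t=14: ready={A,D,E,G,H} → run D
t=15: ready={A,D,E,G,H} → run D
t=16: ready={A,D,E,G,H} → run D
t=17: ready={A,D,E,G,H} → run D
t=18: ready={A,E,G,H} → run A
t=19: ready={A,E,G,H} → run A
t=20: ready={E,G,H} → run E
t=21: ready={E,G,H} → run E
t=22: ready={G,H} → run G
t=23: ready={G,H} → run G
t=24: ready={H} → run H
t=25: ready={H} → run H
t=26: ready={H} → run H
t=27: ready={H} → run H
t=28: ready={H} → run H
t=29: ready={H} → run H
t=30: ready={H} → run H
t=31: (idle)
t=32: (idle)
t=33: (idle)
t=34: (idle)
t=35: (idle)
t=36: (idle)
t=37: (idle)

completion order = F, B, D, A, E, G, H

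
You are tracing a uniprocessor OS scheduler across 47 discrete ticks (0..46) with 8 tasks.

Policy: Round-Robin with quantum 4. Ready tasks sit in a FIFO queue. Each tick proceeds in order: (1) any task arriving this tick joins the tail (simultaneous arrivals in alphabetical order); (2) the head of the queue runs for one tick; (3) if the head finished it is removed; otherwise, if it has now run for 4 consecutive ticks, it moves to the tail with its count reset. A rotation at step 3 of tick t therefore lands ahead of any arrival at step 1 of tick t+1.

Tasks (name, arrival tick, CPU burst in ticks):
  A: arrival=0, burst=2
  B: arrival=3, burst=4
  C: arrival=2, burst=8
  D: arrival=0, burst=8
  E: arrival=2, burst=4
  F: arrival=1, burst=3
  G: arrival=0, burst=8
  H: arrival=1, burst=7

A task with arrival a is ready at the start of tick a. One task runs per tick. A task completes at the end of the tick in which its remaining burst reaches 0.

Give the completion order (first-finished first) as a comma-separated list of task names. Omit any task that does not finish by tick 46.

completion order = A, F, E, B, D, G, H, C

t=0: queue=[A,D,G] q_used=0 → run A
t=1: queue=[A,D,G,F,H] q_used=1 → run A
t=2: queue=[D,G,F,H,C,E] q_used=0 → run D
t=3: queue=[D,G,F,H,C,E,B] q_used=1 → run D
t=4: queue=[D,G,F,H,C,E,B] q_used=2 → run D
t=5: queue=[D,G,F,H,C,E,B] q_used=3 → run D
t=6: queue=[G,F,H,C,E,B,D] q_used=0 → run G
t=7: queue=[G,F,H,C,E,B,D] q_used=1 → run G
t=8: queue=[G,F,H,C,E,B,D] q_used=2 → run G
t=9: queue=[G,F,H,C,E,B,D] q_used=3 → run G
t=10: queue=[F,H,C,E,B,D,G] q_used=0 → run F
t=11: queue=[F,H,C,E,B,D,G] q_used=1 → run F
t=12: queue=[F,H,C,E,B,D,G] q_used=2 → run F
t=13: queue=[H,C,E,B,D,G] q_used=0 → run H
t=14: queue=[H,C,E,B,D,G] q_used=1 → run H
t=15: queue=[H,C,E,B,D,G] q_used=2 → run H
t=16: queue=[H,C,E,B,D,G] q_used=3 → run H
t=17: queue=[C,E,B,D,G,H] q_used=0 → run C
t=18: queue=[C,E,B,D,G,H] q_used=1 → run C
t=19: queue=[C,E,B,D,G,H] q_used=2 → run C
t=20: queue=[C,E,B,D,G,H] q_used=3 → run C
t=21: queue=[E,B,D,G,H,C] q_used=0 → run E
t=22: queue=[E,B,D,G,H,C] q_used=1 → run E
t=23: queue=[E,B,D,G,H,C] q_used=2 → run E
t=24: queue=[E,B,D,G,H,C] q_used=3 → run E
t=25: queue=[B,D,G,H,C] q_used=0 → run B
t=26: queue=[B,D,G,H,C] q_used=1 → run B
t=27: queue=[B,D,G,H,C] q_used=2 → run B
t=28: queue=[B,D,G,H,C] q_used=3 → run B
t=29: queue=[D,G,H,C] q_used=0 → run D
t=30: queue=[D,G,H,C] q_used=1 → run D
t=31: queue=[D,G,H,C] q_used=2 → run D
t=32: queue=[D,G,H,C] q_used=3 → run D
t=33: queue=[G,H,C] q_used=0 → run G
t=34: queue=[G,H,C] q_used=1 → run G
t=35: queue=[G,H,C] q_used=2 → run G
t=36: queue=[G,H,C] q_used=3 → run G
t=37: queue=[H,C] q_used=0 → run H
t=38: queue=[H,C] q_used=1 → run H
t=39: queue=[H,C] q_used=2 → run H
t=40: queue=[C] q_used=0 → run C
t=41: queue=[C] q_used=1 → run C
t=42: queue=[C] q_used=2 → run C
t=43: queue=[C] q_used=3 → run C
t=44: (idle)
t=45: (idle)
t=46: (idle)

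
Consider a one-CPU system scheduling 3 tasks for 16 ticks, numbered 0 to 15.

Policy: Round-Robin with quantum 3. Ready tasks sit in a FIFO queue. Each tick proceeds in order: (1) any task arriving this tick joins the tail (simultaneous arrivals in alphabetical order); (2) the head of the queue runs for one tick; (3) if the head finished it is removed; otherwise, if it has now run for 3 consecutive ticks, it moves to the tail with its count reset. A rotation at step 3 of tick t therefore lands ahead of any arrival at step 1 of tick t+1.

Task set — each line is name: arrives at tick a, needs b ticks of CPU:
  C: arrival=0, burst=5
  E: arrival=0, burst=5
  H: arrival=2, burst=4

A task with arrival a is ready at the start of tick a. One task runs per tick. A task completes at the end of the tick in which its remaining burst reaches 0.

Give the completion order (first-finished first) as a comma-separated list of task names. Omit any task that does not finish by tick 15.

t=0: queue=[C,E] q_used=0 → run C
t=1: queue=[C,E] q_used=1 → run C
t=2: queue=[C,E,H] q_used=2 → run C
t=3: queue=[E,H,C] q_used=0 → run E
t=4: queue=[E,H,C] q_used=1 → run E
t=5: queue=[E,H,C] q_used=2 → run E
t=6: queue=[H,C,E] q_used=0 → run H
t=7: queue=[H,C,E] q_used=1 → run H
t=8: queue=[H,C,E] q_used=2 → run H
t=9: queue=[C,E,H] q_used=0 → run C
t=10: queue=[C,E,H] q_used=1 → run C
t=11: queue=[E,H] q_used=0 → run E
t=12: queue=[E,H] q_used=1 → run E
t=13: queue=[H] q_used=0 → run H
t=14: (idle)
t=15: (idle)

completion order = C, E, H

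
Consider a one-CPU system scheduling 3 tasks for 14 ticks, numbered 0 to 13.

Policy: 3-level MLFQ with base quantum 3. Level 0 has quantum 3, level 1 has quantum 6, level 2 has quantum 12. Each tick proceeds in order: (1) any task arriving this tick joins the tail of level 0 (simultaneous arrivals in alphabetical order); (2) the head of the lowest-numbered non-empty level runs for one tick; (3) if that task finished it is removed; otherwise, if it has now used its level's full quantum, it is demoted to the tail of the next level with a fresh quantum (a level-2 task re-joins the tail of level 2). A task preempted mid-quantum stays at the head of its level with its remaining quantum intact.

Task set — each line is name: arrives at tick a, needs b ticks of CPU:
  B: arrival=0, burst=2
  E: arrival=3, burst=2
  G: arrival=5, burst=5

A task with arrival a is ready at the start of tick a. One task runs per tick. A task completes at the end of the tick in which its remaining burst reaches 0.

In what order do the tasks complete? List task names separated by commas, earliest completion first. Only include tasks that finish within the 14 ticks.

t=0: L0/L1/L2 = B/-/- → run B
t=1: L0/L1/L2 = B/-/- → run B
t=2: (idle)
t=3: L0/L1/L2 = E/-/- → run E
t=4: L0/L1/L2 = E/-/- → run E
t=5: L0/L1/L2 = G/-/- → run G
t=6: L0/L1/L2 = G/-/- → run G
t=7: L0/L1/L2 = G/-/- → run G
t=8: L0/L1/L2 = -/G/- → run G
t=9: L0/L1/L2 = -/G/- → run G
t=10: (idle)
t=11: (idle)
t=12: (idle)
t=13: (idle)

completion order = B, E, G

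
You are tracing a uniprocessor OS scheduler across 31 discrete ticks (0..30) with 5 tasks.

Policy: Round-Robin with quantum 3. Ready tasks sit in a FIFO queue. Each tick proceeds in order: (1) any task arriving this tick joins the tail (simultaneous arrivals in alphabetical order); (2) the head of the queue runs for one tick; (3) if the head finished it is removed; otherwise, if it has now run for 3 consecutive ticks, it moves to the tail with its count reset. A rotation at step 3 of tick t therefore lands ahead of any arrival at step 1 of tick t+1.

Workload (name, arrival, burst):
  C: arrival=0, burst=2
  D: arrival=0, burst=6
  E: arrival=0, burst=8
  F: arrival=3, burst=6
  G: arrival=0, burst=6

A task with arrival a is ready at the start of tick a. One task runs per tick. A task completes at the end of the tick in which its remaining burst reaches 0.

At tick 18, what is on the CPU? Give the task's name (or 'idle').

t=0: queue=[C,D,E,G] q_used=0 → run C
t=1: queue=[C,D,E,G] q_used=1 → run C
t=2: queue=[D,E,G] q_used=0 → run D
t=3: queue=[D,E,G,F] q_used=1 → run D
t=4: queue=[D,E,G,F] q_used=2 → run D
t=5: queue=[E,G,F,D] q_used=0 → run E
t=6: queue=[E,G,F,D] q_used=1 → run E
t=7: queue=[E,G,F,D] q_used=2 → run E
t=8: queue=[G,F,D,E] q_used=0 → run G
t=9: queue=[G,F,D,E] q_used=1 → run G
t=10: queue=[G,F,D,E] q_used=2 → run G
t=11: queue=[F,D,E,G] q_used=0 → run F
t=12: queue=[F,D,E,G] q_used=1 → run F
t=13: queue=[F,D,E,G] q_used=2 → run F
t=14: queue=[D,E,G,F] q_used=0 → run D
t=15: queue=[D,E,G,F] q_used=1 → run D
t=16: queue=[D,E,G,F] q_used=2 → run D
t=17: queue=[E,G,F] q_used=0 → run E
t=18: queue=[E,G,F] q_used=1 → run E
t=19: queue=[E,G,F] q_used=2 → run E
t=20: queue=[G,F,E] q_used=0 → run G
t=21: queue=[G,F,E] q_used=1 → run G
t=22: queue=[G,F,E] q_used=2 → run G
t=23: queue=[F,E] q_used=0 → run F
t=24: queue=[F,E] q_used=1 → run F
t=25: queue=[F,E] q_used=2 → run F
t=26: queue=[E] q_used=0 → run E
t=27: queue=[E] q_used=1 → run E
t=28: (idle)
t=29: (idle)
t=30: (idle)

running at tick 18 = E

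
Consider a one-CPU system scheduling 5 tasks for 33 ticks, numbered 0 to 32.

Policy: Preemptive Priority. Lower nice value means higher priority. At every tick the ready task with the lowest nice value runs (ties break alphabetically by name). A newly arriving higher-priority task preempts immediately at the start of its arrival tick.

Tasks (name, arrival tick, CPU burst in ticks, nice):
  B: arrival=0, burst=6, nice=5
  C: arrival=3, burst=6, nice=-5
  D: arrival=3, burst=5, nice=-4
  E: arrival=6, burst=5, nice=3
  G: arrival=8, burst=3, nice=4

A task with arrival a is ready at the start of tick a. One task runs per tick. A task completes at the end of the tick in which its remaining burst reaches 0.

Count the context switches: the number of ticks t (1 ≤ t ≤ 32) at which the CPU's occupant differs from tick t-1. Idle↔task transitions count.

context switches = 6

t=0: ready={B} → run B
t=1: ready={B} → run B
t=2: ready={B} → run B
t=3: ready={B,C,D} → run C
t=4: ready={B,C,D} → run C
t=5: ready={B,C,D} → run C
t=6: ready={B,C,D,E} → run C
t=7: ready={B,C,D,E} → run C
t=8: ready={B,C,D,E,G} → run C
t=9: ready={B,D,E,G} → run D
t=10: ready={B,D,E,G} → run D
t=11: ready={B,D,E,G} → run D
t=12: ready={B,D,E,G} → run D
t=13: ready={B,D,E,G} → run D
t=14: ready={B,E,G} → run E
t=15: ready={B,E,G} → run E
t=16: ready={B,E,G} → run E
t=17: ready={B,E,G} → run E
t=18: ready={B,E,G} → run E
t=19: ready={B,G} → run G
t=20: ready={B,G} → run G
t=21: ready={B,G} → run G
t=22: ready={B} → run B
t=23: ready={B} → run B
t=24: ready={B} → run B
t=25: (idle)
t=26: (idle)
t=27: (idle)
t=28: (idle)
t=29: (idle)
t=30: (idle)
t=31: (idle)
t=32: (idle)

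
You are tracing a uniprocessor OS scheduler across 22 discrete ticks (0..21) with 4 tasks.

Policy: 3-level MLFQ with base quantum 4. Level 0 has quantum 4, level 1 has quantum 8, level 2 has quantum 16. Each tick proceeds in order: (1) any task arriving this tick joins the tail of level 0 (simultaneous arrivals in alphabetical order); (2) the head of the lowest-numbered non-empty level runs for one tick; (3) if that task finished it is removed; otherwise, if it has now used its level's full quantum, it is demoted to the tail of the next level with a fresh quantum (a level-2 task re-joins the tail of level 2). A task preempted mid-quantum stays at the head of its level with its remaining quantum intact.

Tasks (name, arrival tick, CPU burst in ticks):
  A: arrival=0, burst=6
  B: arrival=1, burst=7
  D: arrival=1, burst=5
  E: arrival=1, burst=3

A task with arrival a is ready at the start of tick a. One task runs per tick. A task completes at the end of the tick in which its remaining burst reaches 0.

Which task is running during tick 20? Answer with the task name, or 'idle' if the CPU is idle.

t=0: L0/L1/L2 = A/-/- → run A
t=1: L0/L1/L2 = ABDE/-/- → run A
t=2: L0/L1/L2 = ABDE/-/- → run A
t=3: L0/L1/L2 = ABDE/-/- → run A
t=4: L0/L1/L2 = BDE/A/- → run B
t=5: L0/L1/L2 = BDE/A/- → run B
t=6: L0/L1/L2 = BDE/A/- → run B
t=7: L0/L1/L2 = BDE/A/- → run B
t=8: L0/L1/L2 = DE/AB/- → run D
t=9: L0/L1/L2 = DE/AB/- → run D
t=10: L0/L1/L2 = DE/AB/- → run D
t=11: L0/L1/L2 = DE/AB/- → run D
t=12: L0/L1/L2 = E/ABD/- → run E
t=13: L0/L1/L2 = E/ABD/- → run E
t=14: L0/L1/L2 = E/ABD/- → run E
t=15: L0/L1/L2 = -/ABD/- → run A
t=16: L0/L1/L2 = -/ABD/- → run A
t=17: L0/L1/L2 = -/BD/- → run B
t=18: L0/L1/L2 = -/BD/- → run B
t=19: L0/L1/L2 = -/BD/- → run B
t=20: L0/L1/L2 = -/D/- → run D
t=21: (idle)

running at tick 20 = D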